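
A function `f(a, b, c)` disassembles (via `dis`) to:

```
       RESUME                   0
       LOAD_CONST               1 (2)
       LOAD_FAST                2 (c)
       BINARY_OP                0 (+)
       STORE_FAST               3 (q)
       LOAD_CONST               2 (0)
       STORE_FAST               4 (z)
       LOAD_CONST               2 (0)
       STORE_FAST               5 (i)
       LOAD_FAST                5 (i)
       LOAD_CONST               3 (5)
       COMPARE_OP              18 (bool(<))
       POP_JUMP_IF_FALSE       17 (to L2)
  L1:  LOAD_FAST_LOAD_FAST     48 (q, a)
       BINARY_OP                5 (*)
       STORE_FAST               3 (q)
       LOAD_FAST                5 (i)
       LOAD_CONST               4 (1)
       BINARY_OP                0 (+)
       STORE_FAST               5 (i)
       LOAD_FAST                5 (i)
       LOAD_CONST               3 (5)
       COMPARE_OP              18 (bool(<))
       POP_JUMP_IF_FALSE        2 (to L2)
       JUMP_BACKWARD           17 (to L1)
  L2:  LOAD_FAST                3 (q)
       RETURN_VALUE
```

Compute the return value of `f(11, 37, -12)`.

-1610510

LOAD_CONST → push 2
LOAD_FAST c → push -12
BINARY_OP + → 2 + -12 = -10
STORE_FAST q → q=-10
LOAD_CONST → push 0
STORE_FAST z → z=0
LOAD_CONST → push 0
STORE_FAST i → i=0
LOAD_FAST i → push 0
LOAD_CONST → push 5
COMPARE_OP bool(<) → 0 vs 5 = True
POP_JUMP_IF_FALSE → pop True; no jump
LOAD_FAST_LOAD_FAST q,a → push -10,11
BINARY_OP * → -10 * 11 = -110
STORE_FAST q → q=-110
LOAD_FAST i → push 0
LOAD_CONST → push 1
BINARY_OP + → 0 + 1 = 1
STORE_FAST i → i=1
LOAD_FAST i → push 1
LOAD_CONST → push 5
COMPARE_OP bool(<) → 1 vs 5 = True
POP_JUMP_IF_FALSE → pop True; no jump
LOAD_FAST_LOAD_FAST q,a → push -110,11
BINARY_OP * → -110 * 11 = -1210
STORE_FAST q → q=-1210
LOAD_FAST i → push 1
LOAD_CONST → push 1
BINARY_OP + → 1 + 1 = 2
STORE_FAST i → i=2
LOAD_FAST i → push 2
LOAD_CONST → push 5
COMPARE_OP bool(<) → 2 vs 5 = True
POP_JUMP_IF_FALSE → pop True; no jump
LOAD_FAST_LOAD_FAST q,a → push -1210,11
BINARY_OP * → -1210 * 11 = -13310
STORE_FAST q → q=-13310
LOAD_FAST i → push 2
LOAD_CONST → push 1
BINARY_OP + → 2 + 1 = 3
STORE_FAST i → i=3
LOAD_FAST i → push 3
LOAD_CONST → push 5
COMPARE_OP bool(<) → 3 vs 5 = True
POP_JUMP_IF_FALSE → pop True; no jump
LOAD_FAST_LOAD_FAST q,a → push -13310,11
BINARY_OP * → -13310 * 11 = -146410
STORE_FAST q → q=-146410
LOAD_FAST i → push 3
LOAD_CONST → push 1
BINARY_OP + → 3 + 1 = 4
STORE_FAST i → i=4
LOAD_FAST i → push 4
LOAD_CONST → push 5
COMPARE_OP bool(<) → 4 vs 5 = True
POP_JUMP_IF_FALSE → pop True; no jump
LOAD_FAST_LOAD_FAST q,a → push -146410,11
BINARY_OP * → -146410 * 11 = -1610510
STORE_FAST q → q=-1610510
LOAD_FAST i → push 4
LOAD_CONST → push 1
BINARY_OP + → 4 + 1 = 5
STORE_FAST i → i=5
LOAD_FAST i → push 5
LOAD_CONST → push 5
COMPARE_OP bool(<) → 5 vs 5 = False
POP_JUMP_IF_FALSE → pop False; jump
LOAD_FAST q → push -1610510
RETURN_VALUE → return -1610510.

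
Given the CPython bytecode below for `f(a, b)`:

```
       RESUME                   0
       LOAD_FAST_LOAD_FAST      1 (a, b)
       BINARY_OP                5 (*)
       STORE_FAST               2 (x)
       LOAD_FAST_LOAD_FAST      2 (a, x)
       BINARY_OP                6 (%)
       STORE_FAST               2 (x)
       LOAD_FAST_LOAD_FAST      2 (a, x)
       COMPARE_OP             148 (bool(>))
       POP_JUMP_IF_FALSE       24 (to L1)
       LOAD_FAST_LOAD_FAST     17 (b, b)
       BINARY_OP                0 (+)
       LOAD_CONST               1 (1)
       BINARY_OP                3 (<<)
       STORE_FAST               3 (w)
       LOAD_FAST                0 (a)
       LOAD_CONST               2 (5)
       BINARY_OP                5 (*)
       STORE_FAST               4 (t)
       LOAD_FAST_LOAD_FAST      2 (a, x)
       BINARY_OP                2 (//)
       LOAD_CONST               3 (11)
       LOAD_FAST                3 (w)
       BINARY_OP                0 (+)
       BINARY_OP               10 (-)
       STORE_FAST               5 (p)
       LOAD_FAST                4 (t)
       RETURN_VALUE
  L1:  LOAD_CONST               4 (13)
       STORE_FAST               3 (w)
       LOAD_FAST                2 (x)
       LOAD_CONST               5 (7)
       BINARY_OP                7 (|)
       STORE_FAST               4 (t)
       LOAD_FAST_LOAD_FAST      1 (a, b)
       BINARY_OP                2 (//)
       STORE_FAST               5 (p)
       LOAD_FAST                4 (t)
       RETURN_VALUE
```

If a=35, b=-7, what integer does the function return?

LOAD_FAST_LOAD_FAST a,b → push 35,-7. Stack: [35, -7]
BINARY_OP * → 35 * -7 = -245. Stack: [-245]
STORE_FAST x → x=-245. Stack: []
LOAD_FAST_LOAD_FAST a,x → push 35,-245. Stack: [35, -245]
BINARY_OP % → 35 % -245 = -210. Stack: [-210]
STORE_FAST x → x=-210. Stack: []
LOAD_FAST_LOAD_FAST a,x → push 35,-210. Stack: [35, -210]
COMPARE_OP bool(>) → 35 vs -210 = True. Stack: [True]
POP_JUMP_IF_FALSE → pop True; no jump. Stack: []
LOAD_FAST_LOAD_FAST b,b → push -7,-7. Stack: [-7, -7]
BINARY_OP + → -7 + -7 = -14. Stack: [-14]
LOAD_CONST → push 1. Stack: [-14, 1]
BINARY_OP << → -14 << 1 = -28. Stack: [-28]
STORE_FAST w → w=-28. Stack: []
LOAD_FAST a → push 35. Stack: [35]
LOAD_CONST → push 5. Stack: [35, 5]
BINARY_OP * → 35 * 5 = 175. Stack: [175]
STORE_FAST t → t=175. Stack: []
LOAD_FAST_LOAD_FAST a,x → push 35,-210. Stack: [35, -210]
BINARY_OP // → 35 // -210 = -1. Stack: [-1]
LOAD_CONST → push 11. Stack: [-1, 11]
LOAD_FAST w → push -28. Stack: [-1, 11, -28]
BINARY_OP + → 11 + -28 = -17. Stack: [-1, -17]
BINARY_OP - → -1 - -17 = 16. Stack: [16]
STORE_FAST p → p=16. Stack: []
LOAD_FAST t → push 175. Stack: [175]
RETURN_VALUE → return 175.

175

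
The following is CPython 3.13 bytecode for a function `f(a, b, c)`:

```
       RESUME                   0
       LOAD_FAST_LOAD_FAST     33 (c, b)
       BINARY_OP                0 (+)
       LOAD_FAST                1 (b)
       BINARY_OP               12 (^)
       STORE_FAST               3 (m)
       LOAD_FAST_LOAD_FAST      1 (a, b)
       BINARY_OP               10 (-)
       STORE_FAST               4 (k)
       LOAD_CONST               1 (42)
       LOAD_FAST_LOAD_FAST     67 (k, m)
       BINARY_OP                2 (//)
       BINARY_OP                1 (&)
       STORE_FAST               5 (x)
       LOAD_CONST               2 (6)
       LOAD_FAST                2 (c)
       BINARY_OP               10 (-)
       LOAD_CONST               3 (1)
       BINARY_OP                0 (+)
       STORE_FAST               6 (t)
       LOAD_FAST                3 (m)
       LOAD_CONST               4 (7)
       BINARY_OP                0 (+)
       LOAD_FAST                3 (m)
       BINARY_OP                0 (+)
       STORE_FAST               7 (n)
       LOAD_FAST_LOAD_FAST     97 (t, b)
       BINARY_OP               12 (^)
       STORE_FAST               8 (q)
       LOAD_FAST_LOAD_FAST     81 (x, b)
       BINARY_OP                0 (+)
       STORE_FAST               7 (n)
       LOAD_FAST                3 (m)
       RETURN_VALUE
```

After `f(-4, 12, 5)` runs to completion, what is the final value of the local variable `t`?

2

LOAD_FAST_LOAD_FAST c,b → push 5,12. Stack: [5, 12]
BINARY_OP + → 5 + 12 = 17. Stack: [17]
LOAD_FAST b → push 12. Stack: [17, 12]
BINARY_OP ^ → 17 ^ 12 = 29. Stack: [29]
STORE_FAST m → m=29. Stack: []
LOAD_FAST_LOAD_FAST a,b → push -4,12. Stack: [-4, 12]
BINARY_OP - → -4 - 12 = -16. Stack: [-16]
STORE_FAST k → k=-16. Stack: []
LOAD_CONST → push 42. Stack: [42]
LOAD_FAST_LOAD_FAST k,m → push -16,29. Stack: [42, -16, 29]
BINARY_OP // → -16 // 29 = -1. Stack: [42, -1]
BINARY_OP & → 42 & -1 = 42. Stack: [42]
STORE_FAST x → x=42. Stack: []
LOAD_CONST → push 6. Stack: [6]
LOAD_FAST c → push 5. Stack: [6, 5]
BINARY_OP - → 6 - 5 = 1. Stack: [1]
LOAD_CONST → push 1. Stack: [1, 1]
BINARY_OP + → 1 + 1 = 2. Stack: [2]
STORE_FAST t → t=2. Stack: []
LOAD_FAST m → push 29. Stack: [29]
LOAD_CONST → push 7. Stack: [29, 7]
BINARY_OP + → 29 + 7 = 36. Stack: [36]
LOAD_FAST m → push 29. Stack: [36, 29]
BINARY_OP + → 36 + 29 = 65. Stack: [65]
STORE_FAST n → n=65. Stack: []
LOAD_FAST_LOAD_FAST t,b → push 2,12. Stack: [2, 12]
BINARY_OP ^ → 2 ^ 12 = 14. Stack: [14]
STORE_FAST q → q=14. Stack: []
LOAD_FAST_LOAD_FAST x,b → push 42,12. Stack: [42, 12]
BINARY_OP + → 42 + 12 = 54. Stack: [54]
STORE_FAST n → n=54. Stack: []
LOAD_FAST m → push 29. Stack: [29]
RETURN_VALUE → return 29.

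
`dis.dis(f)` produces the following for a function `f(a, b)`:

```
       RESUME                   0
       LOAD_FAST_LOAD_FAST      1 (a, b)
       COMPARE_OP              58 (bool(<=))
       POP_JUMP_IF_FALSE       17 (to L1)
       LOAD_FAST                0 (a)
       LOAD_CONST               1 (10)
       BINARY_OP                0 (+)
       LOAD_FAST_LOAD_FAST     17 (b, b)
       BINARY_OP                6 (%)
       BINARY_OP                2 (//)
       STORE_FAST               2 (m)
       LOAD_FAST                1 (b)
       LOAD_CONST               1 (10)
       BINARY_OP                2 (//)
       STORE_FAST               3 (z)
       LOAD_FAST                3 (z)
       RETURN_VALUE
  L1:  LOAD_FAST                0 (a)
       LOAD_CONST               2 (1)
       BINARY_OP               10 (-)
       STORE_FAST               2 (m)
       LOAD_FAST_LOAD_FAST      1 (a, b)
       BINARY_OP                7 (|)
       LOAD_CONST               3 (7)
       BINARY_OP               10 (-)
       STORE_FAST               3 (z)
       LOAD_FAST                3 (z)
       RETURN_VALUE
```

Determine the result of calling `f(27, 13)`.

LOAD_FAST_LOAD_FAST a,b → push 27,13. Stack: [27, 13]
COMPARE_OP bool(<=) → 27 vs 13 = False. Stack: [False]
POP_JUMP_IF_FALSE → pop False; jump. Stack: []
LOAD_FAST a → push 27. Stack: [27]
LOAD_CONST → push 1. Stack: [27, 1]
BINARY_OP - → 27 - 1 = 26. Stack: [26]
STORE_FAST m → m=26. Stack: []
LOAD_FAST_LOAD_FAST a,b → push 27,13. Stack: [27, 13]
BINARY_OP | → 27 | 13 = 31. Stack: [31]
LOAD_CONST → push 7. Stack: [31, 7]
BINARY_OP - → 31 - 7 = 24. Stack: [24]
STORE_FAST z → z=24. Stack: []
LOAD_FAST z → push 24. Stack: [24]
RETURN_VALUE → return 24.

24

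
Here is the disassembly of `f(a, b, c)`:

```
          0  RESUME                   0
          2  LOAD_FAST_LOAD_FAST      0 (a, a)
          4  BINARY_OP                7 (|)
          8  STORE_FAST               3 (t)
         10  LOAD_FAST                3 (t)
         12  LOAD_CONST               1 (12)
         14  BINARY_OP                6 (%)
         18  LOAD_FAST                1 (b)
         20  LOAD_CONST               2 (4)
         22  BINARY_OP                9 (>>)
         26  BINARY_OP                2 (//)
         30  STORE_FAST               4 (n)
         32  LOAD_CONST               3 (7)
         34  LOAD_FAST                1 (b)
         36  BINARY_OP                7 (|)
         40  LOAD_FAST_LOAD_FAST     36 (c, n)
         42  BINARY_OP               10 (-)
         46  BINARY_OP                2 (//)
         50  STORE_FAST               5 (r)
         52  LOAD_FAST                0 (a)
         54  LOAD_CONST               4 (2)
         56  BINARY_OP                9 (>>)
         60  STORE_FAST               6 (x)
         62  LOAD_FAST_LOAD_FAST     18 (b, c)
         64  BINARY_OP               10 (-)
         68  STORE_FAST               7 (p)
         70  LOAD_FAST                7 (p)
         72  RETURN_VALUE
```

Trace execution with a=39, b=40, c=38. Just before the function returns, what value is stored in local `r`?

LOAD_FAST_LOAD_FAST a,a → push 39,39. Stack: [39, 39]
BINARY_OP | → 39 | 39 = 39. Stack: [39]
STORE_FAST t → t=39. Stack: []
LOAD_FAST t → push 39. Stack: [39]
LOAD_CONST → push 12. Stack: [39, 12]
BINARY_OP % → 39 % 12 = 3. Stack: [3]
LOAD_FAST b → push 40. Stack: [3, 40]
LOAD_CONST → push 4. Stack: [3, 40, 4]
BINARY_OP >> → 40 >> 4 = 2. Stack: [3, 2]
BINARY_OP // → 3 // 2 = 1. Stack: [1]
STORE_FAST n → n=1. Stack: []
LOAD_CONST → push 7. Stack: [7]
LOAD_FAST b → push 40. Stack: [7, 40]
BINARY_OP | → 7 | 40 = 47. Stack: [47]
LOAD_FAST_LOAD_FAST c,n → push 38,1. Stack: [47, 38, 1]
BINARY_OP - → 38 - 1 = 37. Stack: [47, 37]
BINARY_OP // → 47 // 37 = 1. Stack: [1]
STORE_FAST r → r=1. Stack: []
LOAD_FAST a → push 39. Stack: [39]
LOAD_CONST → push 2. Stack: [39, 2]
BINARY_OP >> → 39 >> 2 = 9. Stack: [9]
STORE_FAST x → x=9. Stack: []
LOAD_FAST_LOAD_FAST b,c → push 40,38. Stack: [40, 38]
BINARY_OP - → 40 - 38 = 2. Stack: [2]
STORE_FAST p → p=2. Stack: []
LOAD_FAST p → push 2. Stack: [2]
RETURN_VALUE → return 2.

1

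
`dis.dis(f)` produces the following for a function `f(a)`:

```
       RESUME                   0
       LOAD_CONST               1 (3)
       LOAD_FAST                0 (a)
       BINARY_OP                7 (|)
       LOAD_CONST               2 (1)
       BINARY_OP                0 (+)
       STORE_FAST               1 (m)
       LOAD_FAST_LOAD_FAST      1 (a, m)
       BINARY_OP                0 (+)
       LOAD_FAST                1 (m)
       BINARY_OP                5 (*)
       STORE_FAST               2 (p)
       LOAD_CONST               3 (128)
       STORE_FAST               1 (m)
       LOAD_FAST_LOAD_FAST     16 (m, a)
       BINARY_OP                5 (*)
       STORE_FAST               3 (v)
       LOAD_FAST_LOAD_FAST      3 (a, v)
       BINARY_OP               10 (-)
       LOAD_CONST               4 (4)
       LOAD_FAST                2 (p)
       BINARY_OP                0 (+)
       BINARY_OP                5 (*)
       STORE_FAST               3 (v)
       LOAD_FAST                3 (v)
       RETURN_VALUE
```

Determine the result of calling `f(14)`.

-860552

LOAD_CONST → push 3. Stack: [3]
LOAD_FAST a → push 14. Stack: [3, 14]
BINARY_OP | → 3 | 14 = 15. Stack: [15]
LOAD_CONST → push 1. Stack: [15, 1]
BINARY_OP + → 15 + 1 = 16. Stack: [16]
STORE_FAST m → m=16. Stack: []
LOAD_FAST_LOAD_FAST a,m → push 14,16. Stack: [14, 16]
BINARY_OP + → 14 + 16 = 30. Stack: [30]
LOAD_FAST m → push 16. Stack: [30, 16]
BINARY_OP * → 30 * 16 = 480. Stack: [480]
STORE_FAST p → p=480. Stack: []
LOAD_CONST → push 128. Stack: [128]
STORE_FAST m → m=128. Stack: []
LOAD_FAST_LOAD_FAST m,a → push 128,14. Stack: [128, 14]
BINARY_OP * → 128 * 14 = 1792. Stack: [1792]
STORE_FAST v → v=1792. Stack: []
LOAD_FAST_LOAD_FAST a,v → push 14,1792. Stack: [14, 1792]
BINARY_OP - → 14 - 1792 = -1778. Stack: [-1778]
LOAD_CONST → push 4. Stack: [-1778, 4]
LOAD_FAST p → push 480. Stack: [-1778, 4, 480]
BINARY_OP + → 4 + 480 = 484. Stack: [-1778, 484]
BINARY_OP * → -1778 * 484 = -860552. Stack: [-860552]
STORE_FAST v → v=-860552. Stack: []
LOAD_FAST v → push -860552. Stack: [-860552]
RETURN_VALUE → return -860552.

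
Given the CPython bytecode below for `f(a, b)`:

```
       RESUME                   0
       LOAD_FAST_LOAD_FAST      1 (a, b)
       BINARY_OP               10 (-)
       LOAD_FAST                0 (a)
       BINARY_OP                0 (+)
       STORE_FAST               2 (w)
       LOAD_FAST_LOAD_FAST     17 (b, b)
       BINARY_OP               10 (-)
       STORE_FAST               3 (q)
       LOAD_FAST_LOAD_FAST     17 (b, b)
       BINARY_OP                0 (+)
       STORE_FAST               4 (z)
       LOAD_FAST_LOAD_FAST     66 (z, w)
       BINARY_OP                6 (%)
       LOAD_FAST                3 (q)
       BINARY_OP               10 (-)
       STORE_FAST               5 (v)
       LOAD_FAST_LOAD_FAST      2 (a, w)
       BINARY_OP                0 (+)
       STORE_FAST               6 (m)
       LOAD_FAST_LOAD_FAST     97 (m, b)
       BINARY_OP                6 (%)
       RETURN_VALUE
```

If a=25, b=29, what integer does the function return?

LOAD_FAST_LOAD_FAST a,b → push 25,29. Stack: [25, 29]
BINARY_OP - → 25 - 29 = -4. Stack: [-4]
LOAD_FAST a → push 25. Stack: [-4, 25]
BINARY_OP + → -4 + 25 = 21. Stack: [21]
STORE_FAST w → w=21. Stack: []
LOAD_FAST_LOAD_FAST b,b → push 29,29. Stack: [29, 29]
BINARY_OP - → 29 - 29 = 0. Stack: [0]
STORE_FAST q → q=0. Stack: []
LOAD_FAST_LOAD_FAST b,b → push 29,29. Stack: [29, 29]
BINARY_OP + → 29 + 29 = 58. Stack: [58]
STORE_FAST z → z=58. Stack: []
LOAD_FAST_LOAD_FAST z,w → push 58,21. Stack: [58, 21]
BINARY_OP % → 58 % 21 = 16. Stack: [16]
LOAD_FAST q → push 0. Stack: [16, 0]
BINARY_OP - → 16 - 0 = 16. Stack: [16]
STORE_FAST v → v=16. Stack: []
LOAD_FAST_LOAD_FAST a,w → push 25,21. Stack: [25, 21]
BINARY_OP + → 25 + 21 = 46. Stack: [46]
STORE_FAST m → m=46. Stack: []
LOAD_FAST_LOAD_FAST m,b → push 46,29. Stack: [46, 29]
BINARY_OP % → 46 % 29 = 17. Stack: [17]
RETURN_VALUE → return 17.

17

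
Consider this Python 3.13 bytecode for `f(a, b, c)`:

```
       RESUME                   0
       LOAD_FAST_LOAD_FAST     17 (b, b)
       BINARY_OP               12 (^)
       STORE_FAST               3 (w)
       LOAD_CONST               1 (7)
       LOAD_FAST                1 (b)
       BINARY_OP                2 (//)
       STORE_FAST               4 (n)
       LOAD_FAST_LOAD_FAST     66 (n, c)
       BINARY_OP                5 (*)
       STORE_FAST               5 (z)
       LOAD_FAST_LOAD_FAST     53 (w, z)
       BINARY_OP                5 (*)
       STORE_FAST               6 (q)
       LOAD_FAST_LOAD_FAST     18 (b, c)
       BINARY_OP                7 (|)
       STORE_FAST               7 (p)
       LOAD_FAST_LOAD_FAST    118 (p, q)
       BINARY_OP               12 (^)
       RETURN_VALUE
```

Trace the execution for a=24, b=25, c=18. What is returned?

27

LOAD_FAST_LOAD_FAST b,b → push 25,25. Stack: [25, 25]
BINARY_OP ^ → 25 ^ 25 = 0. Stack: [0]
STORE_FAST w → w=0. Stack: []
LOAD_CONST → push 7. Stack: [7]
LOAD_FAST b → push 25. Stack: [7, 25]
BINARY_OP // → 7 // 25 = 0. Stack: [0]
STORE_FAST n → n=0. Stack: []
LOAD_FAST_LOAD_FAST n,c → push 0,18. Stack: [0, 18]
BINARY_OP * → 0 * 18 = 0. Stack: [0]
STORE_FAST z → z=0. Stack: []
LOAD_FAST_LOAD_FAST w,z → push 0,0. Stack: [0, 0]
BINARY_OP * → 0 * 0 = 0. Stack: [0]
STORE_FAST q → q=0. Stack: []
LOAD_FAST_LOAD_FAST b,c → push 25,18. Stack: [25, 18]
BINARY_OP | → 25 | 18 = 27. Stack: [27]
STORE_FAST p → p=27. Stack: []
LOAD_FAST_LOAD_FAST p,q → push 27,0. Stack: [27, 0]
BINARY_OP ^ → 27 ^ 0 = 27. Stack: [27]
RETURN_VALUE → return 27.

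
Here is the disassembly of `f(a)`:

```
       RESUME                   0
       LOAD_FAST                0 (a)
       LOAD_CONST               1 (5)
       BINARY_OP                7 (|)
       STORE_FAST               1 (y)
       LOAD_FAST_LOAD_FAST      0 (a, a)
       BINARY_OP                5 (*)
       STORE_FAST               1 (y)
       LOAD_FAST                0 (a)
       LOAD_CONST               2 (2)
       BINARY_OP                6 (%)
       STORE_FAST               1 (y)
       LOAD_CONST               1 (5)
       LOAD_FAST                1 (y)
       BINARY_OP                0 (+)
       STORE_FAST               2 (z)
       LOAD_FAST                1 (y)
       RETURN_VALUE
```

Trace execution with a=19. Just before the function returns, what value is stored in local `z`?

6

LOAD_FAST a → push 19. Stack: [19]
LOAD_CONST → push 5. Stack: [19, 5]
BINARY_OP | → 19 | 5 = 23. Stack: [23]
STORE_FAST y → y=23. Stack: []
LOAD_FAST_LOAD_FAST a,a → push 19,19. Stack: [19, 19]
BINARY_OP * → 19 * 19 = 361. Stack: [361]
STORE_FAST y → y=361. Stack: []
LOAD_FAST a → push 19. Stack: [19]
LOAD_CONST → push 2. Stack: [19, 2]
BINARY_OP % → 19 % 2 = 1. Stack: [1]
STORE_FAST y → y=1. Stack: []
LOAD_CONST → push 5. Stack: [5]
LOAD_FAST y → push 1. Stack: [5, 1]
BINARY_OP + → 5 + 1 = 6. Stack: [6]
STORE_FAST z → z=6. Stack: []
LOAD_FAST y → push 1. Stack: [1]
RETURN_VALUE → return 1.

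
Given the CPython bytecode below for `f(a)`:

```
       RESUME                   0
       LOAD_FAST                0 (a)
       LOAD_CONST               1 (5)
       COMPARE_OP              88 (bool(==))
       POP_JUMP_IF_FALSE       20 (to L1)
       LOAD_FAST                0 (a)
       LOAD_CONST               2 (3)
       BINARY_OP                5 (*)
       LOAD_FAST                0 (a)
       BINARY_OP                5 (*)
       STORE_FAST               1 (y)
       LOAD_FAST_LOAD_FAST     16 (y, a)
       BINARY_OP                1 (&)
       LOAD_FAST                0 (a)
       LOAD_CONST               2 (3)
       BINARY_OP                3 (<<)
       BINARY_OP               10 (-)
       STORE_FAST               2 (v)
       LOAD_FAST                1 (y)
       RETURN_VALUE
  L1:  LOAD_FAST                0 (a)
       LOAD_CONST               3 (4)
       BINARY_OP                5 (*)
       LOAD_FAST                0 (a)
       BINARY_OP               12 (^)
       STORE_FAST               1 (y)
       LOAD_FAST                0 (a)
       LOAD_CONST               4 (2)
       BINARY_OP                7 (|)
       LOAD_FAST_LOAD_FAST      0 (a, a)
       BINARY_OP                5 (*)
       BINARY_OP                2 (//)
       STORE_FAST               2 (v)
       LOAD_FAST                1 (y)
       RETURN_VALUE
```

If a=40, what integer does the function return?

LOAD_FAST a → push 40. Stack: [40]
LOAD_CONST → push 5. Stack: [40, 5]
COMPARE_OP bool(==) → 40 vs 5 = False. Stack: [False]
POP_JUMP_IF_FALSE → pop False; jump. Stack: []
LOAD_FAST a → push 40. Stack: [40]
LOAD_CONST → push 4. Stack: [40, 4]
BINARY_OP * → 40 * 4 = 160. Stack: [160]
LOAD_FAST a → push 40. Stack: [160, 40]
BINARY_OP ^ → 160 ^ 40 = 136. Stack: [136]
STORE_FAST y → y=136. Stack: []
LOAD_FAST a → push 40. Stack: [40]
LOAD_CONST → push 2. Stack: [40, 2]
BINARY_OP | → 40 | 2 = 42. Stack: [42]
LOAD_FAST_LOAD_FAST a,a → push 40,40. Stack: [42, 40, 40]
BINARY_OP * → 40 * 40 = 1600. Stack: [42, 1600]
BINARY_OP // → 42 // 1600 = 0. Stack: [0]
STORE_FAST v → v=0. Stack: []
LOAD_FAST y → push 136. Stack: [136]
RETURN_VALUE → return 136.

136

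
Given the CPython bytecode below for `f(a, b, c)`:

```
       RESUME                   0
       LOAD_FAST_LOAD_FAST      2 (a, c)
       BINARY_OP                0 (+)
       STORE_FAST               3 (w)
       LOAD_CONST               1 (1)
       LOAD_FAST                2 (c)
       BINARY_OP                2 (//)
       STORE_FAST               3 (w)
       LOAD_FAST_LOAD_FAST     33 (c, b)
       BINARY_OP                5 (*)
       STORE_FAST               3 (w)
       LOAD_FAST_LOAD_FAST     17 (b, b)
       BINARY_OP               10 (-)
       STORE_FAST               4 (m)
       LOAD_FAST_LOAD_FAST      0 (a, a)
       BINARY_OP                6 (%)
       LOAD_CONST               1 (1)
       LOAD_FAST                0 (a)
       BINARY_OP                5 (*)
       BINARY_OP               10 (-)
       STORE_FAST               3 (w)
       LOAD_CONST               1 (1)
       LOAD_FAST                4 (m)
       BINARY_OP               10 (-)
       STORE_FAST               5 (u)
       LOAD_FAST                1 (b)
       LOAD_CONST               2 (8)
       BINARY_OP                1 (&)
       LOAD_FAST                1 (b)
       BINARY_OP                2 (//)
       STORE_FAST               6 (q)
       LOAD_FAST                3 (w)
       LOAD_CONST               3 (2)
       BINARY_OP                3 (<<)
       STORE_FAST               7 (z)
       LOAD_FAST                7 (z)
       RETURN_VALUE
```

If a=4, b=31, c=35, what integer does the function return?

-16

LOAD_FAST_LOAD_FAST a,c → push 4,35. Stack: [4, 35]
BINARY_OP + → 4 + 35 = 39. Stack: [39]
STORE_FAST w → w=39. Stack: []
LOAD_CONST → push 1. Stack: [1]
LOAD_FAST c → push 35. Stack: [1, 35]
BINARY_OP // → 1 // 35 = 0. Stack: [0]
STORE_FAST w → w=0. Stack: []
LOAD_FAST_LOAD_FAST c,b → push 35,31. Stack: [35, 31]
BINARY_OP * → 35 * 31 = 1085. Stack: [1085]
STORE_FAST w → w=1085. Stack: []
LOAD_FAST_LOAD_FAST b,b → push 31,31. Stack: [31, 31]
BINARY_OP - → 31 - 31 = 0. Stack: [0]
STORE_FAST m → m=0. Stack: []
LOAD_FAST_LOAD_FAST a,a → push 4,4. Stack: [4, 4]
BINARY_OP % → 4 % 4 = 0. Stack: [0]
LOAD_CONST → push 1. Stack: [0, 1]
LOAD_FAST a → push 4. Stack: [0, 1, 4]
BINARY_OP * → 1 * 4 = 4. Stack: [0, 4]
BINARY_OP - → 0 - 4 = -4. Stack: [-4]
STORE_FAST w → w=-4. Stack: []
LOAD_CONST → push 1. Stack: [1]
LOAD_FAST m → push 0. Stack: [1, 0]
BINARY_OP - → 1 - 0 = 1. Stack: [1]
STORE_FAST u → u=1. Stack: []
LOAD_FAST b → push 31. Stack: [31]
LOAD_CONST → push 8. Stack: [31, 8]
BINARY_OP & → 31 & 8 = 8. Stack: [8]
LOAD_FAST b → push 31. Stack: [8, 31]
BINARY_OP // → 8 // 31 = 0. Stack: [0]
STORE_FAST q → q=0. Stack: []
LOAD_FAST w → push -4. Stack: [-4]
LOAD_CONST → push 2. Stack: [-4, 2]
BINARY_OP << → -4 << 2 = -16. Stack: [-16]
STORE_FAST z → z=-16. Stack: []
LOAD_FAST z → push -16. Stack: [-16]
RETURN_VALUE → return -16.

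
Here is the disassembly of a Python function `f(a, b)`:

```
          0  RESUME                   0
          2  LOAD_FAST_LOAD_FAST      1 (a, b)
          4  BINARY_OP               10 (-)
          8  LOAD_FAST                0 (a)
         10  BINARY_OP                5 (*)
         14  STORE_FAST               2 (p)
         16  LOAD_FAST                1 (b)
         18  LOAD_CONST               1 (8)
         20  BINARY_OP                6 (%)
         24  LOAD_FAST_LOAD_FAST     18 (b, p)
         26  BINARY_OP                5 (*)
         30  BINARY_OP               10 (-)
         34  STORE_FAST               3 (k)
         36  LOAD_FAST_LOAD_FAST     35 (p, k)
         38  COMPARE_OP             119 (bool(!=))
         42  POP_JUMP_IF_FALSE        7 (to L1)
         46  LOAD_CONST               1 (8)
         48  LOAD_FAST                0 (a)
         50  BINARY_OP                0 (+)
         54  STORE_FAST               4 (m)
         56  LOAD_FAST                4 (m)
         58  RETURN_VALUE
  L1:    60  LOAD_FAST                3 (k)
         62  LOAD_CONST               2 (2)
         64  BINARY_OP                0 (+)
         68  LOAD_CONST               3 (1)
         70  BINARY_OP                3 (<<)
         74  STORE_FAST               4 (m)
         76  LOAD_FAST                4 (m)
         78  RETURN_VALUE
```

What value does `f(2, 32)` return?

10

LOAD_FAST_LOAD_FAST a,b → push 2,32. Stack: [2, 32]
BINARY_OP - → 2 - 32 = -30. Stack: [-30]
LOAD_FAST a → push 2. Stack: [-30, 2]
BINARY_OP * → -30 * 2 = -60. Stack: [-60]
STORE_FAST p → p=-60. Stack: []
LOAD_FAST b → push 32. Stack: [32]
LOAD_CONST → push 8. Stack: [32, 8]
BINARY_OP % → 32 % 8 = 0. Stack: [0]
LOAD_FAST_LOAD_FAST b,p → push 32,-60. Stack: [0, 32, -60]
BINARY_OP * → 32 * -60 = -1920. Stack: [0, -1920]
BINARY_OP - → 0 - -1920 = 1920. Stack: [1920]
STORE_FAST k → k=1920. Stack: []
LOAD_FAST_LOAD_FAST p,k → push -60,1920. Stack: [-60, 1920]
COMPARE_OP bool(!=) → -60 vs 1920 = True. Stack: [True]
POP_JUMP_IF_FALSE → pop True; no jump. Stack: []
LOAD_CONST → push 8. Stack: [8]
LOAD_FAST a → push 2. Stack: [8, 2]
BINARY_OP + → 8 + 2 = 10. Stack: [10]
STORE_FAST m → m=10. Stack: []
LOAD_FAST m → push 10. Stack: [10]
RETURN_VALUE → return 10.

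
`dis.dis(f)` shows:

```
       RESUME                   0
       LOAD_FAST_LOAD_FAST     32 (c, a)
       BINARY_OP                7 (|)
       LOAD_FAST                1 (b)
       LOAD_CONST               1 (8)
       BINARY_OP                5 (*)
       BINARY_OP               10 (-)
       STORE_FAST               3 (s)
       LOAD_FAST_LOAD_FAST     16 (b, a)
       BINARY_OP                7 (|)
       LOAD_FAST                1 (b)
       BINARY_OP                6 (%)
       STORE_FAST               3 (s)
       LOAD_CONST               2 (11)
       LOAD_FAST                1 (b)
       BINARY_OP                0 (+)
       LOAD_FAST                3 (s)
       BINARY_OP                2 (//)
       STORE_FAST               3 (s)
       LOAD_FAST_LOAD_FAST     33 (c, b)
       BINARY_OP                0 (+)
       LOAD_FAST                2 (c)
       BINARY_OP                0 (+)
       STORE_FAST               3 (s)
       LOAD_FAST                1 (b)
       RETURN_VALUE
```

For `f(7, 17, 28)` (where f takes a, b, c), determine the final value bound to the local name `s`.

73

LOAD_FAST_LOAD_FAST c,a → push 28,7. Stack: [28, 7]
BINARY_OP | → 28 | 7 = 31. Stack: [31]
LOAD_FAST b → push 17. Stack: [31, 17]
LOAD_CONST → push 8. Stack: [31, 17, 8]
BINARY_OP * → 17 * 8 = 136. Stack: [31, 136]
BINARY_OP - → 31 - 136 = -105. Stack: [-105]
STORE_FAST s → s=-105. Stack: []
LOAD_FAST_LOAD_FAST b,a → push 17,7. Stack: [17, 7]
BINARY_OP | → 17 | 7 = 23. Stack: [23]
LOAD_FAST b → push 17. Stack: [23, 17]
BINARY_OP % → 23 % 17 = 6. Stack: [6]
STORE_FAST s → s=6. Stack: []
LOAD_CONST → push 11. Stack: [11]
LOAD_FAST b → push 17. Stack: [11, 17]
BINARY_OP + → 11 + 17 = 28. Stack: [28]
LOAD_FAST s → push 6. Stack: [28, 6]
BINARY_OP // → 28 // 6 = 4. Stack: [4]
STORE_FAST s → s=4. Stack: []
LOAD_FAST_LOAD_FAST c,b → push 28,17. Stack: [28, 17]
BINARY_OP + → 28 + 17 = 45. Stack: [45]
LOAD_FAST c → push 28. Stack: [45, 28]
BINARY_OP + → 45 + 28 = 73. Stack: [73]
STORE_FAST s → s=73. Stack: []
LOAD_FAST b → push 17. Stack: [17]
RETURN_VALUE → return 17.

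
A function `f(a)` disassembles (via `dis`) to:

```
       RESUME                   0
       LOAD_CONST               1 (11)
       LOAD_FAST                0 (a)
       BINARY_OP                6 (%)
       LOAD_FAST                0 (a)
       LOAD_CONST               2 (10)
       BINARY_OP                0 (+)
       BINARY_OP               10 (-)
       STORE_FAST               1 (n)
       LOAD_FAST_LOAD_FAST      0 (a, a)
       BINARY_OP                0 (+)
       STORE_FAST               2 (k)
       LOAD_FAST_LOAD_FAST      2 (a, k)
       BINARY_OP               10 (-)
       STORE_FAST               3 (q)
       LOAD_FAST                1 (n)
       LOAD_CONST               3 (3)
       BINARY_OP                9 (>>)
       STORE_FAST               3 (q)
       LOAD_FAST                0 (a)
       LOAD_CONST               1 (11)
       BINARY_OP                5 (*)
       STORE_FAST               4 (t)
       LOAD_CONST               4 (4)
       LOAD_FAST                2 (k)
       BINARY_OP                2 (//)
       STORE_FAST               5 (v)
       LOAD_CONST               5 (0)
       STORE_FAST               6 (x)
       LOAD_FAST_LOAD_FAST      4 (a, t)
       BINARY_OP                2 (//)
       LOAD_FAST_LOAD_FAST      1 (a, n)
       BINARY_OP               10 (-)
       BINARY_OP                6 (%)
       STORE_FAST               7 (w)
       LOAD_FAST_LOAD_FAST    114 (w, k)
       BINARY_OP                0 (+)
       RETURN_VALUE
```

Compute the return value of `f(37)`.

LOAD_CONST → push 11. Stack: [11]
LOAD_FAST a → push 37. Stack: [11, 37]
BINARY_OP % → 11 % 37 = 11. Stack: [11]
LOAD_FAST a → push 37. Stack: [11, 37]
LOAD_CONST → push 10. Stack: [11, 37, 10]
BINARY_OP + → 37 + 10 = 47. Stack: [11, 47]
BINARY_OP - → 11 - 47 = -36. Stack: [-36]
STORE_FAST n → n=-36. Stack: []
LOAD_FAST_LOAD_FAST a,a → push 37,37. Stack: [37, 37]
BINARY_OP + → 37 + 37 = 74. Stack: [74]
STORE_FAST k → k=74. Stack: []
LOAD_FAST_LOAD_FAST a,k → push 37,74. Stack: [37, 74]
BINARY_OP - → 37 - 74 = -37. Stack: [-37]
STORE_FAST q → q=-37. Stack: []
LOAD_FAST n → push -36. Stack: [-36]
LOAD_CONST → push 3. Stack: [-36, 3]
BINARY_OP >> → -36 >> 3 = -5. Stack: [-5]
STORE_FAST q → q=-5. Stack: []
LOAD_FAST a → push 37. Stack: [37]
LOAD_CONST → push 11. Stack: [37, 11]
BINARY_OP * → 37 * 11 = 407. Stack: [407]
STORE_FAST t → t=407. Stack: []
LOAD_CONST → push 4. Stack: [4]
LOAD_FAST k → push 74. Stack: [4, 74]
BINARY_OP // → 4 // 74 = 0. Stack: [0]
STORE_FAST v → v=0. Stack: []
LOAD_CONST → push 0. Stack: [0]
STORE_FAST x → x=0. Stack: []
LOAD_FAST_LOAD_FAST a,t → push 37,407. Stack: [37, 407]
BINARY_OP // → 37 // 407 = 0. Stack: [0]
LOAD_FAST_LOAD_FAST a,n → push 37,-36. Stack: [0, 37, -36]
BINARY_OP - → 37 - -36 = 73. Stack: [0, 73]
BINARY_OP % → 0 % 73 = 0. Stack: [0]
STORE_FAST w → w=0. Stack: []
LOAD_FAST_LOAD_FAST w,k → push 0,74. Stack: [0, 74]
BINARY_OP + → 0 + 74 = 74. Stack: [74]
RETURN_VALUE → return 74.

74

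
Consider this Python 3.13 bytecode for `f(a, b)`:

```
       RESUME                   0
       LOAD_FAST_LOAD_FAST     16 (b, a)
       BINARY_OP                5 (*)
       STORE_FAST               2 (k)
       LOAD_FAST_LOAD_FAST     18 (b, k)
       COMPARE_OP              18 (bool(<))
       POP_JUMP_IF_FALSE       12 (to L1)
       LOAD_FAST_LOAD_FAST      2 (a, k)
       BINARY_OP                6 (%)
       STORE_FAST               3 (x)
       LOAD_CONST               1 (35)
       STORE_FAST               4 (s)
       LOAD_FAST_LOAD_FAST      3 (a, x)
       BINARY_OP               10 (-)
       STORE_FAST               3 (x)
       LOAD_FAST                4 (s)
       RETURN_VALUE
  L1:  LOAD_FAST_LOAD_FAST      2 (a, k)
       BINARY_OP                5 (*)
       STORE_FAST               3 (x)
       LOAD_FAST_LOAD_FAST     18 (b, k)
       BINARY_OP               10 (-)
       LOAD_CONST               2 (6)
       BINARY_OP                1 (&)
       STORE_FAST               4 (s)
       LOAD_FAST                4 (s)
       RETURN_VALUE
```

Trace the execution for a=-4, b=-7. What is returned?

35

LOAD_FAST_LOAD_FAST b,a → push -7,-4. Stack: [-7, -4]
BINARY_OP * → -7 * -4 = 28. Stack: [28]
STORE_FAST k → k=28. Stack: []
LOAD_FAST_LOAD_FAST b,k → push -7,28. Stack: [-7, 28]
COMPARE_OP bool(<) → -7 vs 28 = True. Stack: [True]
POP_JUMP_IF_FALSE → pop True; no jump. Stack: []
LOAD_FAST_LOAD_FAST a,k → push -4,28. Stack: [-4, 28]
BINARY_OP % → -4 % 28 = 24. Stack: [24]
STORE_FAST x → x=24. Stack: []
LOAD_CONST → push 35. Stack: [35]
STORE_FAST s → s=35. Stack: []
LOAD_FAST_LOAD_FAST a,x → push -4,24. Stack: [-4, 24]
BINARY_OP - → -4 - 24 = -28. Stack: [-28]
STORE_FAST x → x=-28. Stack: []
LOAD_FAST s → push 35. Stack: [35]
RETURN_VALUE → return 35.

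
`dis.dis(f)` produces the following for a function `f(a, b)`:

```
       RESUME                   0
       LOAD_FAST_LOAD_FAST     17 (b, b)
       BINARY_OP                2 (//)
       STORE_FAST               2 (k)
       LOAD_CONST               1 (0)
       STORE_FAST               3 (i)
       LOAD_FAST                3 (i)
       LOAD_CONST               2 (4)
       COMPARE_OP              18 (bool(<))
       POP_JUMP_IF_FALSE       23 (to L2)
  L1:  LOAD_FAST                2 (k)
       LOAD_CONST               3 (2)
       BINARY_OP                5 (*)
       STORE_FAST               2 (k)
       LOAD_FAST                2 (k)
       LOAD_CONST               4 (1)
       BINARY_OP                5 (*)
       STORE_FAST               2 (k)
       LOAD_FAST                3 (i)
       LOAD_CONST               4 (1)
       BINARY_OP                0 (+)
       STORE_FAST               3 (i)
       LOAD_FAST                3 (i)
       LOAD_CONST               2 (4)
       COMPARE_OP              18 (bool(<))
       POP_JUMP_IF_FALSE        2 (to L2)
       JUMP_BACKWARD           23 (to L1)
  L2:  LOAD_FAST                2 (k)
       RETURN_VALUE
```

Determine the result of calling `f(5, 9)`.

LOAD_FAST_LOAD_FAST b,b → push 9,9
BINARY_OP // → 9 // 9 = 1
STORE_FAST k → k=1
LOAD_CONST → push 0
STORE_FAST i → i=0
LOAD_FAST i → push 0
LOAD_CONST → push 4
COMPARE_OP bool(<) → 0 vs 4 = True
POP_JUMP_IF_FALSE → pop True; no jump
LOAD_FAST k → push 1
LOAD_CONST → push 2
BINARY_OP * → 1 * 2 = 2
STORE_FAST k → k=2
LOAD_FAST k → push 2
LOAD_CONST → push 1
BINARY_OP * → 2 * 1 = 2
STORE_FAST k → k=2
LOAD_FAST i → push 0
LOAD_CONST → push 1
BINARY_OP + → 0 + 1 = 1
STORE_FAST i → i=1
LOAD_FAST i → push 1
LOAD_CONST → push 4
COMPARE_OP bool(<) → 1 vs 4 = True
POP_JUMP_IF_FALSE → pop True; no jump
LOAD_FAST k → push 2
LOAD_CONST → push 2
BINARY_OP * → 2 * 2 = 4
STORE_FAST k → k=4
LOAD_FAST k → push 4
LOAD_CONST → push 1
BINARY_OP * → 4 * 1 = 4
STORE_FAST k → k=4
LOAD_FAST i → push 1
LOAD_CONST → push 1
BINARY_OP + → 1 + 1 = 2
STORE_FAST i → i=2
LOAD_FAST i → push 2
LOAD_CONST → push 4
COMPARE_OP bool(<) → 2 vs 4 = True
POP_JUMP_IF_FALSE → pop True; no jump
LOAD_FAST k → push 4
LOAD_CONST → push 2
BINARY_OP * → 4 * 2 = 8
STORE_FAST k → k=8
LOAD_FAST k → push 8
LOAD_CONST → push 1
BINARY_OP * → 8 * 1 = 8
STORE_FAST k → k=8
LOAD_FAST i → push 2
LOAD_CONST → push 1
BINARY_OP + → 2 + 1 = 3
STORE_FAST i → i=3
LOAD_FAST i → push 3
LOAD_CONST → push 4
COMPARE_OP bool(<) → 3 vs 4 = True
POP_JUMP_IF_FALSE → pop True; no jump
LOAD_FAST k → push 8
LOAD_CONST → push 2
BINARY_OP * → 8 * 2 = 16
STORE_FAST k → k=16
LOAD_FAST k → push 16
LOAD_CONST → push 1
BINARY_OP * → 16 * 1 = 16
STORE_FAST k → k=16
LOAD_FAST i → push 3
LOAD_CONST → push 1
BINARY_OP + → 3 + 1 = 4
STORE_FAST i → i=4
LOAD_FAST i → push 4
LOAD_CONST → push 4
COMPARE_OP bool(<) → 4 vs 4 = False
POP_JUMP_IF_FALSE → pop False; jump
LOAD_FAST k → push 16
RETURN_VALUE → return 16.

16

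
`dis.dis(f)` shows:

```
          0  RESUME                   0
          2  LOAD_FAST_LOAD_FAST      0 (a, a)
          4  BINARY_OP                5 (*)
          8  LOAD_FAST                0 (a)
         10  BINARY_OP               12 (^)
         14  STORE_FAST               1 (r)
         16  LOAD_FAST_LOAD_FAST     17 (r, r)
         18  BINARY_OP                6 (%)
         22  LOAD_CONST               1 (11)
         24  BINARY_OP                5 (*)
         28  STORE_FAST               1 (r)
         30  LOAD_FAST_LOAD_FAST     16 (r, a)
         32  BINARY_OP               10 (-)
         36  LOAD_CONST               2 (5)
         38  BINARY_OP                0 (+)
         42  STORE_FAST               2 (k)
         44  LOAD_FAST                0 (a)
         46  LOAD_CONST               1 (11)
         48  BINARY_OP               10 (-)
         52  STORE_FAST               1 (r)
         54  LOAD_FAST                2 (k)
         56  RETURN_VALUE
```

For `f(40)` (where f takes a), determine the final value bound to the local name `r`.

LOAD_FAST_LOAD_FAST a,a → push 40,40. Stack: [40, 40]
BINARY_OP * → 40 * 40 = 1600. Stack: [1600]
LOAD_FAST a → push 40. Stack: [1600, 40]
BINARY_OP ^ → 1600 ^ 40 = 1640. Stack: [1640]
STORE_FAST r → r=1640. Stack: []
LOAD_FAST_LOAD_FAST r,r → push 1640,1640. Stack: [1640, 1640]
BINARY_OP % → 1640 % 1640 = 0. Stack: [0]
LOAD_CONST → push 11. Stack: [0, 11]
BINARY_OP * → 0 * 11 = 0. Stack: [0]
STORE_FAST r → r=0. Stack: []
LOAD_FAST_LOAD_FAST r,a → push 0,40. Stack: [0, 40]
BINARY_OP - → 0 - 40 = -40. Stack: [-40]
LOAD_CONST → push 5. Stack: [-40, 5]
BINARY_OP + → -40 + 5 = -35. Stack: [-35]
STORE_FAST k → k=-35. Stack: []
LOAD_FAST a → push 40. Stack: [40]
LOAD_CONST → push 11. Stack: [40, 11]
BINARY_OP - → 40 - 11 = 29. Stack: [29]
STORE_FAST r → r=29. Stack: []
LOAD_FAST k → push -35. Stack: [-35]
RETURN_VALUE → return -35.

29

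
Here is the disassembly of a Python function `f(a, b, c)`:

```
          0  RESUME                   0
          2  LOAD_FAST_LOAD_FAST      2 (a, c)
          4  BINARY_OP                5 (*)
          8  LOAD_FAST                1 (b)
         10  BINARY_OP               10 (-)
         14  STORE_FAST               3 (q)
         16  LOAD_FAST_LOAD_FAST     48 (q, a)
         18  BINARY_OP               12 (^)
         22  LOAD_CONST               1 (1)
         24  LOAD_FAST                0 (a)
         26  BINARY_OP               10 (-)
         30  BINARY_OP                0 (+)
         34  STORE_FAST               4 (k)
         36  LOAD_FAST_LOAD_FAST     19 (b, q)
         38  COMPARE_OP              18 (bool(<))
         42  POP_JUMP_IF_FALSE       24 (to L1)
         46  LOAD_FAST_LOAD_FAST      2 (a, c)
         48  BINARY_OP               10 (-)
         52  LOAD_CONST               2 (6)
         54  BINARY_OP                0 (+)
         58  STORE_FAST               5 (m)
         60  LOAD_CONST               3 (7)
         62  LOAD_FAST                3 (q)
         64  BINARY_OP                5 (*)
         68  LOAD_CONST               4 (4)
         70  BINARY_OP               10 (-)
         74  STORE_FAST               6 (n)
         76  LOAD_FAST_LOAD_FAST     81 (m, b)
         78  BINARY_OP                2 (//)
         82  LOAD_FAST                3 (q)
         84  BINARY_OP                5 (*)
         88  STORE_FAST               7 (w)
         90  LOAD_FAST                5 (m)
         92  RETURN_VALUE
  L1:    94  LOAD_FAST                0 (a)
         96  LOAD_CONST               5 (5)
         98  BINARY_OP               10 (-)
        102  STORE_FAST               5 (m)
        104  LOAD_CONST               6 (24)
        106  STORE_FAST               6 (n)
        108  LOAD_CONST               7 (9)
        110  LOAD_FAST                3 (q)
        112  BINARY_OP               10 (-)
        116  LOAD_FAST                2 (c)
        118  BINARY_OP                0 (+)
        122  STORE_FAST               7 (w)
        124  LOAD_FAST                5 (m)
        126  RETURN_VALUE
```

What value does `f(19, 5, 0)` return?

14

LOAD_FAST_LOAD_FAST a,c → push 19,0. Stack: [19, 0]
BINARY_OP * → 19 * 0 = 0. Stack: [0]
LOAD_FAST b → push 5. Stack: [0, 5]
BINARY_OP - → 0 - 5 = -5. Stack: [-5]
STORE_FAST q → q=-5. Stack: []
LOAD_FAST_LOAD_FAST q,a → push -5,19. Stack: [-5, 19]
BINARY_OP ^ → -5 ^ 19 = -24. Stack: [-24]
LOAD_CONST → push 1. Stack: [-24, 1]
LOAD_FAST a → push 19. Stack: [-24, 1, 19]
BINARY_OP - → 1 - 19 = -18. Stack: [-24, -18]
BINARY_OP + → -24 + -18 = -42. Stack: [-42]
STORE_FAST k → k=-42. Stack: []
LOAD_FAST_LOAD_FAST b,q → push 5,-5. Stack: [5, -5]
COMPARE_OP bool(<) → 5 vs -5 = False. Stack: [False]
POP_JUMP_IF_FALSE → pop False; jump. Stack: []
LOAD_FAST a → push 19. Stack: [19]
LOAD_CONST → push 5. Stack: [19, 5]
BINARY_OP - → 19 - 5 = 14. Stack: [14]
STORE_FAST m → m=14. Stack: []
LOAD_CONST → push 24. Stack: [24]
STORE_FAST n → n=24. Stack: []
LOAD_CONST → push 9. Stack: [9]
LOAD_FAST q → push -5. Stack: [9, -5]
BINARY_OP - → 9 - -5 = 14. Stack: [14]
LOAD_FAST c → push 0. Stack: [14, 0]
BINARY_OP + → 14 + 0 = 14. Stack: [14]
STORE_FAST w → w=14. Stack: []
LOAD_FAST m → push 14. Stack: [14]
RETURN_VALUE → return 14.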